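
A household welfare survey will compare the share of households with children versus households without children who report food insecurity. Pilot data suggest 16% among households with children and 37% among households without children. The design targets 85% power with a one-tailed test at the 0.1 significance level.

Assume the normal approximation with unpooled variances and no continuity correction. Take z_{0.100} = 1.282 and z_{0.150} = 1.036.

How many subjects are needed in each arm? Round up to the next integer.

n = 45 per group

n = (z_α + z_β)² · [p₁(1−p₁) + p₂(1−p₂)] / (p₁ − p₂)²
  = (1.282 + 1.036)² · (0.16·0.84 + 0.37·0.63) / (-0.21)²
  = (2.318)² · (0.1344 + 0.2331) / 0.0441
  = 5.3731 · 0.3675 / 0.0441
  = 44.78
Round up → n = 45 per group.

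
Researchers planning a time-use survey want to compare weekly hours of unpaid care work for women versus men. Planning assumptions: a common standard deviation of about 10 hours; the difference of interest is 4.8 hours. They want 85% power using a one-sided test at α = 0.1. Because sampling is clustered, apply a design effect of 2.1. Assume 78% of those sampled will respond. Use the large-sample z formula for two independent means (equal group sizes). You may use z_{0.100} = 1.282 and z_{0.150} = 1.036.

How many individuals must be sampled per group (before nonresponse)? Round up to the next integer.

n = 126 per group

n = (z_α + z_β)² · (σ₁² + σ₂²) / δ²
  = (1.282 + 1.036)² · (2·10² = 200) / 4.8²
  = 5.3731 · 200 / 23.04
  = 46.64
Design effect: 2.1 × 46.64 = 97.95.
Adjust for 78% response: 97.95 / 0.78 = 125.57.
Round up → n = 126 per group.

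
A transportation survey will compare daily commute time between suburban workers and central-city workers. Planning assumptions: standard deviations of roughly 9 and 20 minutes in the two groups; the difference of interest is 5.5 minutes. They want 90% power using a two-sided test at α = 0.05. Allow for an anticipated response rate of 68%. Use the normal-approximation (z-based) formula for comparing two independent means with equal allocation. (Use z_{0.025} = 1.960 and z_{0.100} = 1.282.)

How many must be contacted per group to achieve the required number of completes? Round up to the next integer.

n = (z_{α/2} + z_β)² · (σ₁² + σ₂²) / δ²
  = (1.960 + 1.282)² · (9² + 20² = 481) / 5.5²
  = 10.5106 · 481 / 30.25
  = 167.13
Adjust for 68% response: 167.13 / 0.68 = 245.77.
Round up → n = 246 per group.

n = 246 per group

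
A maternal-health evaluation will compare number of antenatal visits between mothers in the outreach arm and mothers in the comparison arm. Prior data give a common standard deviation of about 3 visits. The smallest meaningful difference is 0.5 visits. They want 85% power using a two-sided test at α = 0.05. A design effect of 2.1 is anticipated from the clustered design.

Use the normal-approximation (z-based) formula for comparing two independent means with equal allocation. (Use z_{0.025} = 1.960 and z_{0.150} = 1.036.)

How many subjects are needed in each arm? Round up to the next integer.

n = 1358 per group

n = (z_{α/2} + z_β)² · (σ₁² + σ₂²) / δ²
  = (1.960 + 1.036)² · (2·3² = 18) / 0.5²
  = 8.9760 · 18 / 0.25
  = 646.27
Design effect: 2.1 × 646.27 = 1357.17.
Round up → n = 1358 per group.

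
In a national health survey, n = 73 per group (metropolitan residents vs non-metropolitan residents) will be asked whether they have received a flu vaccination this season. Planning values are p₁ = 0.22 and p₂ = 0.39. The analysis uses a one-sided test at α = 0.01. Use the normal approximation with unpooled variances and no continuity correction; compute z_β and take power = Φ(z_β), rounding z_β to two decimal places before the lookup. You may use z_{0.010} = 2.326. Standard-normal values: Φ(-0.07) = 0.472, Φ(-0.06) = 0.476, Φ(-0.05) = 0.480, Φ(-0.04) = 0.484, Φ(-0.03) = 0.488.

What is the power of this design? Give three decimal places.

Power ≈ 0.476

z_β = |p₁−p₂|·√(n/[p₁q₁+p₂q₂]) − z_α
    = 0.17 · √(73/0.4095) − 2.326
    = 0.17 · 13.3516 − 2.326
    = 2.2698 − 2.326 = -0.0562 → -0.06
Power = Φ(-0.06) = 0.476.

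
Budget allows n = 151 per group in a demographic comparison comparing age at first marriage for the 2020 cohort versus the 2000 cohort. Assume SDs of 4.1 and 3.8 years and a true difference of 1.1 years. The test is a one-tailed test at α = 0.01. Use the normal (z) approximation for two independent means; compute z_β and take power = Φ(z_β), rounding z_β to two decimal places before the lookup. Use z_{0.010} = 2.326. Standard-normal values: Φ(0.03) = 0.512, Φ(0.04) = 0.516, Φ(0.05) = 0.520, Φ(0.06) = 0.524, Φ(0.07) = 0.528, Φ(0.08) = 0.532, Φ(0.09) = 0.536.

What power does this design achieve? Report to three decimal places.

z_β = δ·√(n/(σ₁²+σ₂²)) − z_α
    = 1.1 · √(151/31.25) − 2.326
    = 1.1 · 2.19818 − 2.326
    = 2.4180 − 2.326 = 0.0920 → 0.09
Power = Φ(0.09) = 0.536.

Power ≈ 0.536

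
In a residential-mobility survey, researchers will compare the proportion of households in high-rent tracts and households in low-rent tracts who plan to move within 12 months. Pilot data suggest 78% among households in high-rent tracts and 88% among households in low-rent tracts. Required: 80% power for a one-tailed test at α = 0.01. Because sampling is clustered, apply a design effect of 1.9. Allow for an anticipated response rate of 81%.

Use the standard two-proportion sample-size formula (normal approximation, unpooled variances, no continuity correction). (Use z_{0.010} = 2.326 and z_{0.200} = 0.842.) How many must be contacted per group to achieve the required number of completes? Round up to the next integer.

n = (z_α + z_β)² · [p₁(1−p₁) + p₂(1−p₂)] / (p₁ − p₂)²
  = (2.326 + 0.842)² · (0.78·0.22 + 0.88·0.12) / (-0.10)²
  = (3.168)² · (0.1716 + 0.1056) / 0.0100
  = 10.0362 · 0.2772 / 0.0100
  = 278.20
Design effect: 1.9 × 278.20 = 528.59.
Adjust for 81% response: 528.59 / 0.81 = 652.58.
Round up → n = 653 per group.

n = 653 per group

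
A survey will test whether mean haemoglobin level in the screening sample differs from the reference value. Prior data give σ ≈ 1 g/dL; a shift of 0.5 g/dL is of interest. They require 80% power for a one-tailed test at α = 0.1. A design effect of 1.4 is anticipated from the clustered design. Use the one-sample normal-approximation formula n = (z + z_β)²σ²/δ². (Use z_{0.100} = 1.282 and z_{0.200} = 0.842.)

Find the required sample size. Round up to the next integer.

n = (z_α + z_β)² · σ² / δ²
  = (1.282 + 0.842)² · 1² / 0.5²
  = 4.5114 · 1 / 0.25
  = 18.05
Design effect: 1.4 × 18.05 = 25.26.
Round up → n = 26.

n = 26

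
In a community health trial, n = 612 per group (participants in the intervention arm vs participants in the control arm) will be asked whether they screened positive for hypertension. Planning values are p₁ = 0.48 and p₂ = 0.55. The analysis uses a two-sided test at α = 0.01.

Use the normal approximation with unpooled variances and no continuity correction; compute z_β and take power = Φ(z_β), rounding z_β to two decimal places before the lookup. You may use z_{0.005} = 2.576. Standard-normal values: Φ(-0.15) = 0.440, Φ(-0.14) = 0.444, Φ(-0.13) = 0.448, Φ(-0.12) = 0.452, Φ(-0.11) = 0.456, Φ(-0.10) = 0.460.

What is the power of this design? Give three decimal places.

z_β = |p₁−p₂|·√(n/[p₁q₁+p₂q₂]) − z_{α/2}
    = 0.07 · √(612/0.4971) − 2.576
    = 0.07 · 35.0876 − 2.576
    = 2.4561 − 2.576 = -0.1199 → -0.12
Power = Φ(-0.12) = 0.452.

Power ≈ 0.452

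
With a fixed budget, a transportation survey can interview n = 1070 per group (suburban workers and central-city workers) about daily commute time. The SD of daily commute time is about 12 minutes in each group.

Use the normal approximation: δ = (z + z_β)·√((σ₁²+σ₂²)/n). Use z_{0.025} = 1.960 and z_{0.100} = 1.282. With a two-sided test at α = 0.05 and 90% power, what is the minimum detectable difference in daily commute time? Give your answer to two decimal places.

Minimum detectable difference ≈ 1.68 minutes

δ = (z_{α/2} + z_β) · √((σ₁²+σ₂²)/n)
  = (1.960 + 1.282) · √(288/1070)
  = 3.242 · √0.26916
  = 3.242 · 0.5188
  = 1.6820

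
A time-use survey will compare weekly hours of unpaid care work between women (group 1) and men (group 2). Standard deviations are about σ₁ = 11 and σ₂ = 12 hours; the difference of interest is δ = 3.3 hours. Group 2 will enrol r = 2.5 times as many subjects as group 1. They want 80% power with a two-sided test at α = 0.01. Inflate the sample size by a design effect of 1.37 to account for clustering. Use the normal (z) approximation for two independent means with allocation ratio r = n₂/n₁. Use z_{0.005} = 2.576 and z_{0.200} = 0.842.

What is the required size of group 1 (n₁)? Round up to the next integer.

n₁ = 263

n₁ = (z_{α/2} + z_β)² · (σ₁² + σ₂²/r) / δ²
   = (2.576 + 0.842)² · (11² + 12²/2.5) / 3.3²
   = 11.6827 · (121 + 57.6) / 10.89
   = 11.6827 · 178.6 / 10.89
   = 191.60
Design effect: 1.37 × 191.60 = 262.49.
Round up → n₁ = 263; n₂ = r·n₁ = 2.5 × 263 = 658.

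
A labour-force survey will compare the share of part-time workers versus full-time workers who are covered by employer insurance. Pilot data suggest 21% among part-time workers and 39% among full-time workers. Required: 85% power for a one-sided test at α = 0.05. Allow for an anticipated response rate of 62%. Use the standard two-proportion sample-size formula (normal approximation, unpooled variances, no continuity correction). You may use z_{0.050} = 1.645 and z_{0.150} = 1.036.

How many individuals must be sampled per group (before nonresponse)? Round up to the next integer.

n = (z_α + z_β)² · [p₁(1−p₁) + p₂(1−p₂)] / (p₁ − p₂)²
  = (1.645 + 1.036)² · (0.21·0.79 + 0.39·0.61) / (-0.18)²
  = (2.681)² · (0.1659 + 0.2379) / 0.0324
  = 7.1878 · 0.4038 / 0.0324
  = 89.58
Adjust for 62% response: 89.58 / 0.62 = 144.49.
Round up → n = 145 per group.

n = 145 per group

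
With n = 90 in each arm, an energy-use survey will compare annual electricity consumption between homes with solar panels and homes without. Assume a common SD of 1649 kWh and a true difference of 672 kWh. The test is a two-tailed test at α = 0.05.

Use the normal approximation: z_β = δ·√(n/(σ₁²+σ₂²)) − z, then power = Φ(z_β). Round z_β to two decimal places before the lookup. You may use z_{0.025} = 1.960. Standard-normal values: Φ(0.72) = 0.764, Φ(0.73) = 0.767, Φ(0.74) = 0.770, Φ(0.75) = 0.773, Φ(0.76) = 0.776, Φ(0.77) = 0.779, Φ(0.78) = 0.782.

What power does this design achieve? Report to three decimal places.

z_β = δ·√(n/(σ₁²+σ₂²)) − z_{α/2}
    = 672 · √(90/5438402) − 1.960
    = 672 · 0.00407 − 1.960
    = 2.7337 − 1.960 = 0.7737 → 0.77
Power = Φ(0.77) = 0.779.

Power ≈ 0.779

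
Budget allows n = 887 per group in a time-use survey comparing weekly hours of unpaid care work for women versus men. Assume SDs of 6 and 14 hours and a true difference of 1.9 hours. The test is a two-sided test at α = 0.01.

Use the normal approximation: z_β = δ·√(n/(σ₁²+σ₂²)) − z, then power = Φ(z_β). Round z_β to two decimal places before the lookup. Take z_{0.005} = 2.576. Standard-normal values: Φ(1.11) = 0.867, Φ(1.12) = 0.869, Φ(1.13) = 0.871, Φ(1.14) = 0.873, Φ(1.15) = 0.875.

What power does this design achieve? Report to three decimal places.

z_β = δ·√(n/(σ₁²+σ₂²)) − z_{α/2}
    = 1.9 · √(887/232) − 2.576
    = 1.9 · 1.95532 − 2.576
    = 3.7151 − 2.576 = 1.1391 → 1.14
Power = Φ(1.14) = 0.873.

Power ≈ 0.873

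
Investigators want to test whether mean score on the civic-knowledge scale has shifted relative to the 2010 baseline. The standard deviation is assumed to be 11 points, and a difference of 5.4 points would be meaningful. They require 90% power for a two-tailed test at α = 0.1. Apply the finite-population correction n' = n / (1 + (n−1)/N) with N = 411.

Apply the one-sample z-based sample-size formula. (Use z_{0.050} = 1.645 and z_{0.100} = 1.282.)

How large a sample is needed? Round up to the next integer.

n = 33

n = (z_{α/2} + z_β)² · σ² / δ²
  = (1.645 + 1.282)² · 11² / 5.4²
  = 8.5673 · 121 / 29.16
  = 35.55
Finite-population correction (N = 411): 35.55 / (1 + (35.55 − 1)/411) = 32.79.
Round up → n = 33.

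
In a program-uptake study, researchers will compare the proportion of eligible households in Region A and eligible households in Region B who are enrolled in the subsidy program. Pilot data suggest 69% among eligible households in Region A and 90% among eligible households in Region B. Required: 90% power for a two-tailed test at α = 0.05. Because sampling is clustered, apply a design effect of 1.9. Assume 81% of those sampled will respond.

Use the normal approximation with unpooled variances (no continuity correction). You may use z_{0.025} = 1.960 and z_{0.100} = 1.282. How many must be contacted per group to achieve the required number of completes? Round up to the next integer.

n = 170 per group

n = (z_{α/2} + z_β)² · [p₁(1−p₁) + p₂(1−p₂)] / (p₁ − p₂)²
  = (1.960 + 1.282)² · (0.69·0.31 + 0.90·0.10) / (-0.21)²
  = (3.242)² · (0.2139 + 0.0900) / 0.0441
  = 10.5106 · 0.3039 / 0.0441
  = 72.43
Design effect: 1.9 × 72.43 = 137.62.
Adjust for 81% response: 137.62 / 0.81 = 169.90.
Round up → n = 170 per group.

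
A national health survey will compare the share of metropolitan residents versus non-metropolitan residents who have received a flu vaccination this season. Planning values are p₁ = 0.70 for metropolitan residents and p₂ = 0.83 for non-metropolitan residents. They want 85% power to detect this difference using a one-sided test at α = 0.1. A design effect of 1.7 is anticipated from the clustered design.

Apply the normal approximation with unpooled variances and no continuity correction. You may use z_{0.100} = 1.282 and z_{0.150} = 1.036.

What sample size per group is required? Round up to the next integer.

n = 190 per group

n = (z_α + z_β)² · [p₁(1−p₁) + p₂(1−p₂)] / (p₁ − p₂)²
  = (1.282 + 1.036)² · (0.70·0.30 + 0.83·0.17) / (-0.13)²
  = (2.318)² · (0.2100 + 0.1411) / 0.0169
  = 5.3731 · 0.3511 / 0.0169
  = 111.63
Design effect: 1.7 × 111.63 = 189.77.
Round up → n = 190 per group.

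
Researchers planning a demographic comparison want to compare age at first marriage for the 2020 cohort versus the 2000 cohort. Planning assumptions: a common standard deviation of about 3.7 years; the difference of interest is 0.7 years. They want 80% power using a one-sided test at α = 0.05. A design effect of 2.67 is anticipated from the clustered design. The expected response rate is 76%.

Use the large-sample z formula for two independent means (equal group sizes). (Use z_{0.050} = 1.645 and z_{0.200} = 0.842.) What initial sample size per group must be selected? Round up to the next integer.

n = 1215 per group

n = (z_α + z_β)² · (σ₁² + σ₂²) / δ²
  = (1.645 + 0.842)² · (2·3.7² = 27.38) / 0.7²
  = 6.1852 · 27.38 / 0.49
  = 345.61
Design effect: 2.67 × 345.61 = 922.78.
Adjust for 76% response: 922.78 / 0.76 = 1214.19.
Round up → n = 1215 per group.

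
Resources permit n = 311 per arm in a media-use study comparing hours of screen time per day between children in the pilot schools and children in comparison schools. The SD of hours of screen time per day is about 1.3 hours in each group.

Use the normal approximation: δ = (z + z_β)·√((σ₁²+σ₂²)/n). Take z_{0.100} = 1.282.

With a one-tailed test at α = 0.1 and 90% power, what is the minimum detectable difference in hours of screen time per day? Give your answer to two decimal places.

Minimum detectable difference ≈ 0.27 hours

δ = (z_α + z_β) · √((σ₁²+σ₂²)/n)
  = (1.282 + 1.282) · √(3.38/311)
  = 2.564 · √0.01087
  = 2.564 · 0.1043
  = 0.2673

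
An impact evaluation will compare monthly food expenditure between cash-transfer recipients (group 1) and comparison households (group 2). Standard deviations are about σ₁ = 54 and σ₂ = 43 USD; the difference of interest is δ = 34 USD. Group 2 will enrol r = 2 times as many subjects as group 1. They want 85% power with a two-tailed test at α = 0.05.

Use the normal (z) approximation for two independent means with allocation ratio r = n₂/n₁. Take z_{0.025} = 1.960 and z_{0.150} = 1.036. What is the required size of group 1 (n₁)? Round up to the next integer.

n₁ = (z_{α/2} + z_β)² · (σ₁² + σ₂²/r) / δ²
   = (1.960 + 1.036)² · (54² + 43²/2) / 34²
   = 8.9760 · (2916 + 924.5) / 1156
   = 8.9760 · 3840.5 / 1156
   = 29.82
Round up → n₁ = 30; n₂ = r·n₁ = 2 × 30 = 60.

n₁ = 30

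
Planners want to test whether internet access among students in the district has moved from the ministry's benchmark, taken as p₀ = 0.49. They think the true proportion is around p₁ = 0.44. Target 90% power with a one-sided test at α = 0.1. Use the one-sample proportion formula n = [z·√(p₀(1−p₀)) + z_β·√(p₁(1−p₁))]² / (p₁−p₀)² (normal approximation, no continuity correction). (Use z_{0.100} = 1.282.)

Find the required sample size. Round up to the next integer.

n = 653

n = [z_α·√(p₀q₀) + z_β·√(p₁q₁)]² / (p₁ − p₀)²
  = [1.282·√(0.49·0.51) + 1.282·√(0.44·0.56)]² / (-0.05)²
  = [1.282·0.4999 + 1.282·0.4964]² / 0.0025
  = [1.2772]² / 0.0025
  = 652.54
Round up → n = 653.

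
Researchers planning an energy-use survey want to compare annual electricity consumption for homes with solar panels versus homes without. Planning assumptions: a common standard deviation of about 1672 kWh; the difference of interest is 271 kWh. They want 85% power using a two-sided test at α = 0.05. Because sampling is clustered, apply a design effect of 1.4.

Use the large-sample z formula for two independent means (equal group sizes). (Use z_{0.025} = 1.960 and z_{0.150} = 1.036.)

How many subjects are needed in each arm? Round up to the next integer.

n = (z_{α/2} + z_β)² · (σ₁² + σ₂²) / δ²
  = (1.960 + 1.036)² · (2·1672² = 5591168) / 271²
  = 8.9760 · 5591168 / 73441
  = 683.36
Design effect: 1.4 × 683.36 = 956.70.
Round up → n = 957 per group.

n = 957 per group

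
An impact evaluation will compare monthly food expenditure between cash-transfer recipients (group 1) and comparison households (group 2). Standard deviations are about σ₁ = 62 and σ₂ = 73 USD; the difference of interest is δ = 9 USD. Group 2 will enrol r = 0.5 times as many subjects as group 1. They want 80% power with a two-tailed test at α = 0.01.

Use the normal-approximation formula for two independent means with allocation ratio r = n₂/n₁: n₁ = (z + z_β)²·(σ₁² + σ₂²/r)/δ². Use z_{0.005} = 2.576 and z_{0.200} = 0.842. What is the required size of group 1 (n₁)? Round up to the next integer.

n₁ = (z_{α/2} + z_β)² · (σ₁² + σ₂²/r) / δ²
   = (2.576 + 0.842)² · (62² + 73²/0.5) / 9²
   = 11.6827 · (3844 + 10658) / 81
   = 11.6827 · 14502 / 81
   = 2091.64
Round up → n₁ = 2092; n₂ = r·n₁ = 0.5 × 2092 = 1046.

n₁ = 2092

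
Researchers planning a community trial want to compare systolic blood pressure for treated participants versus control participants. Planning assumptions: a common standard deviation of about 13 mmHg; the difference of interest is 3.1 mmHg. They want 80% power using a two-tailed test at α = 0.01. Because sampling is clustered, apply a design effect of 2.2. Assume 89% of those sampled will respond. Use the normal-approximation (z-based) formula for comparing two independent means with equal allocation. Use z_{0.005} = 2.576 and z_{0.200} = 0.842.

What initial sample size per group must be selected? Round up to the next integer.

n = (z_{α/2} + z_β)² · (σ₁² + σ₂²) / δ²
  = (2.576 + 0.842)² · (2·13² = 338) / 3.1²
  = 11.6827 · 338 / 9.61
  = 410.90
Design effect: 2.2 × 410.90 = 903.98.
Adjust for 89% response: 903.98 / 0.89 = 1015.71.
Round up → n = 1016 per group.

n = 1016 per group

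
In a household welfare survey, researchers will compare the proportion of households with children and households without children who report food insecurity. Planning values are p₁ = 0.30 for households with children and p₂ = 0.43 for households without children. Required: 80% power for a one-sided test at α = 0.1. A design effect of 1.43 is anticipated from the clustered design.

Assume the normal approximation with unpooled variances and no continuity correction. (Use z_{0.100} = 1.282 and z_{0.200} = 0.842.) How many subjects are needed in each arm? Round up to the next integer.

n = (z_α + z_β)² · [p₁(1−p₁) + p₂(1−p₂)] / (p₁ − p₂)²
  = (1.282 + 0.842)² · (0.30·0.70 + 0.43·0.57) / (-0.13)²
  = (2.124)² · (0.2100 + 0.2451) / 0.0169
  = 4.5114 · 0.4551 / 0.0169
  = 121.49
Design effect: 1.43 × 121.49 = 173.73.
Round up → n = 174 per group.

n = 174 per group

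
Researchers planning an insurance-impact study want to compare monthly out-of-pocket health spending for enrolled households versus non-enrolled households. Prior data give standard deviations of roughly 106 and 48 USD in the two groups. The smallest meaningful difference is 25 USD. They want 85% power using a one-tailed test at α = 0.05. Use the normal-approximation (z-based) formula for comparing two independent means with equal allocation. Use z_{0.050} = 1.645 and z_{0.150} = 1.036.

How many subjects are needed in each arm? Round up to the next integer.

n = 156 per group

n = (z_α + z_β)² · (σ₁² + σ₂²) / δ²
  = (1.645 + 1.036)² · (106² + 48² = 13540) / 25²
  = 7.1878 · 13540 / 625
  = 155.72
Round up → n = 156 per group.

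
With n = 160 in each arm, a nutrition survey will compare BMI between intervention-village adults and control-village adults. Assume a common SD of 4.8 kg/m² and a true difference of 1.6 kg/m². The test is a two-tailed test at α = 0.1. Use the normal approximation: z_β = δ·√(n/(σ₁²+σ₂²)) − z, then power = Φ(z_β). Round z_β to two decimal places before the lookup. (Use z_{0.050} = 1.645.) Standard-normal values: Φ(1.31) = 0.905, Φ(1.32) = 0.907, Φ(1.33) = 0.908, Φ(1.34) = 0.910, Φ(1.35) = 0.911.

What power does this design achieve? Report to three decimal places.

z_β = δ·√(n/(σ₁²+σ₂²)) − z_{α/2}
    = 1.6 · √(160/46.08) − 1.645
    = 1.6 · 1.86339 − 1.645
    = 2.9814 − 1.645 = 1.3364 → 1.34
Power = Φ(1.34) = 0.910.

Power ≈ 0.910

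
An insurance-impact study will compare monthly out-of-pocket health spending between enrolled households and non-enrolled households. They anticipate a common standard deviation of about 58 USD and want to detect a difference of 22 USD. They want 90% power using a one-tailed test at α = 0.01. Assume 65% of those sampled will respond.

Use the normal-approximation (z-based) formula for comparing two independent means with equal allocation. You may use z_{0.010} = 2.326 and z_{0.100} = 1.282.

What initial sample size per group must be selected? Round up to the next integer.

n = 279 per group

n = (z_α + z_β)² · (σ₁² + σ₂²) / δ²
  = (2.326 + 1.282)² · (2·58² = 6728) / 22²
  = 13.0177 · 6728 / 484
  = 180.96
Adjust for 65% response: 180.96 / 0.65 = 278.39.
Round up → n = 279 per group.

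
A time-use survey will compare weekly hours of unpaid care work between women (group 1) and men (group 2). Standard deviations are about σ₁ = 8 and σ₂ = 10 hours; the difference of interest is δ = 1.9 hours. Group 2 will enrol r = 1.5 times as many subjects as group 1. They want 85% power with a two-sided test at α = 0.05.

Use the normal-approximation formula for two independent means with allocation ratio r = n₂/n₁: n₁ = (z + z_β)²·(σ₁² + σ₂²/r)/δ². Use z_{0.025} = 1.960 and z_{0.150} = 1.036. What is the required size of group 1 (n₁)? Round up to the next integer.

n₁ = 325

n₁ = (z_{α/2} + z_β)² · (σ₁² + σ₂²/r) / δ²
   = (1.960 + 1.036)² · (8² + 10²/1.5) / 1.9²
   = 8.9760 · (64 + 66.6667) / 3.61
   = 8.9760 · 130.6667 / 3.61
   = 324.89
Round up → n₁ = 325; n₂ = r·n₁ = 1.5 × 325 = 488.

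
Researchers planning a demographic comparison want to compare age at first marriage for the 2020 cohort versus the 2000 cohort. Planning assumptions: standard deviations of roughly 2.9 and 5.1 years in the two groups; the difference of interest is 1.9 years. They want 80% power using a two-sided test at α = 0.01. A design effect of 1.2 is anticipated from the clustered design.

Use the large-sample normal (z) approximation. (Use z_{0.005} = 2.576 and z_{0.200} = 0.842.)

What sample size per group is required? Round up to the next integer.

n = (z_{α/2} + z_β)² · (σ₁² + σ₂²) / δ²
  = (2.576 + 0.842)² · (2.9² + 5.1² = 34.42) / 1.9²
  = 11.6827 · 34.42 / 3.61
  = 111.39
Design effect: 1.2 × 111.39 = 133.67.
Round up → n = 134 per group.

n = 134 per group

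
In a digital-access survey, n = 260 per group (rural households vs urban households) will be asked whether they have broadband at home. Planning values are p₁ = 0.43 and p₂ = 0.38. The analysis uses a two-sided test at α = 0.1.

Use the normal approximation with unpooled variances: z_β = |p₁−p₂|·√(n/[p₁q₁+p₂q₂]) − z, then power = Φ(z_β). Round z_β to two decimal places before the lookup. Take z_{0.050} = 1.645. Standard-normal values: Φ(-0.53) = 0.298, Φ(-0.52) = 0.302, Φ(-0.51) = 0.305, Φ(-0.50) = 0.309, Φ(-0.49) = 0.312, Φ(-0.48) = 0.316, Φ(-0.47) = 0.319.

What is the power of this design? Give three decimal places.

z_β = |p₁−p₂|·√(n/[p₁q₁+p₂q₂]) − z_{α/2}
    = 0.05 · √(260/0.4807) − 1.645
    = 0.05 · 23.2568 − 1.645
    = 1.1628 − 1.645 = -0.4822 → -0.48
Power = Φ(-0.48) = 0.316.

Power ≈ 0.316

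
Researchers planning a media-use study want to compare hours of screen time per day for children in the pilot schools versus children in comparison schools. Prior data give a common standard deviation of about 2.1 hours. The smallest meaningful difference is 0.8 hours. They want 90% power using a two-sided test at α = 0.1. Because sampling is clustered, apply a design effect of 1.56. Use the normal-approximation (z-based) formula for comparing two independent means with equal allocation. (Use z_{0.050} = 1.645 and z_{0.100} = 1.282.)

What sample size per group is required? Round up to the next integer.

n = (z_{α/2} + z_β)² · (σ₁² + σ₂²) / δ²
  = (1.645 + 1.282)² · (2·2.1² = 8.82) / 0.8²
  = 8.5673 · 8.82 / 0.64
  = 118.07
Design effect: 1.56 × 118.07 = 184.19.
Round up → n = 185 per group.

n = 185 per group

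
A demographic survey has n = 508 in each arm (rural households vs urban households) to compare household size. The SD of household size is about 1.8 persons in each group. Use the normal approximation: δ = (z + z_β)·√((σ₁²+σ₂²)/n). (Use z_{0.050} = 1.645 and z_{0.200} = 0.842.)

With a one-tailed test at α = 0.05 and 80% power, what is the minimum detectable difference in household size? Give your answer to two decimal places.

δ = (z_α + z_β) · √((σ₁²+σ₂²)/n)
  = (1.645 + 0.842) · √(6.48/508)
  = 2.487 · √0.01276
  = 2.487 · 0.1129
  = 0.2809

Minimum detectable difference ≈ 0.28 persons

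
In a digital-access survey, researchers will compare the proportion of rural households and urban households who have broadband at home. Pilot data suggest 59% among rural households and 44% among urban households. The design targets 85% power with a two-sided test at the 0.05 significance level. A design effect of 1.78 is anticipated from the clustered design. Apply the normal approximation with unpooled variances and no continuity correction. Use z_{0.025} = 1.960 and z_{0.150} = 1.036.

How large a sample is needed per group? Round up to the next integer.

n = 347 per group

n = (z_{α/2} + z_β)² · [p₁(1−p₁) + p₂(1−p₂)] / (p₁ − p₂)²
  = (1.960 + 1.036)² · (0.59·0.41 + 0.44·0.56) / (0.15)²
  = (2.996)² · (0.2419 + 0.2464) / 0.0225
  = 8.9760 · 0.4883 / 0.0225
  = 194.80
Design effect: 1.78 × 194.80 = 346.74.
Round up → n = 347 per group.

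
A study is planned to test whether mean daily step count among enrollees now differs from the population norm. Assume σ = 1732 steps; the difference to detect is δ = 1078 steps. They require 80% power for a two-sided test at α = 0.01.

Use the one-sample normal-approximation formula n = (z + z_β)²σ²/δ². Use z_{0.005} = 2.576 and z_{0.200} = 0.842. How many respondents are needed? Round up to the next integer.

n = 31

n = (z_{α/2} + z_β)² · σ² / δ²
  = (2.576 + 0.842)² · 1732² / 1078²
  = 11.6827 · 2999824 / 1162084
  = 30.16
Round up → n = 31.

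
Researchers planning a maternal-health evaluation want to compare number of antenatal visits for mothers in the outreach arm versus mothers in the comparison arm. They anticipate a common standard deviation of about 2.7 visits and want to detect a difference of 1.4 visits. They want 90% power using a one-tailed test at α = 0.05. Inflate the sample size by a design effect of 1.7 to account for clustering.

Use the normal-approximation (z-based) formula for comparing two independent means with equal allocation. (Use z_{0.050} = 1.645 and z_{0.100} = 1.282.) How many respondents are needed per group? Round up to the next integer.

n = (z_α + z_β)² · (σ₁² + σ₂²) / δ²
  = (1.645 + 1.282)² · (2·2.7² = 14.58) / 1.4²
  = 8.5673 · 14.58 / 1.96
  = 63.73
Design effect: 1.7 × 63.73 = 108.34.
Round up → n = 109 per group.

n = 109 per group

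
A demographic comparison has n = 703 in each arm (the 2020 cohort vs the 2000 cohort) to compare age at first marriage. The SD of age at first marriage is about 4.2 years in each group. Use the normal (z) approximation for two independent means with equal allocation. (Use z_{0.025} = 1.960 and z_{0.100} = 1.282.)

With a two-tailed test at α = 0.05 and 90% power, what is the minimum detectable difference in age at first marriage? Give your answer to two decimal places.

Minimum detectable difference ≈ 0.73 years

δ = (z_{α/2} + z_β) · √((σ₁²+σ₂²)/n)
  = (1.960 + 1.282) · √(35.28/703)
  = 3.242 · √0.05018
  = 3.242 · 0.2240
  = 0.7263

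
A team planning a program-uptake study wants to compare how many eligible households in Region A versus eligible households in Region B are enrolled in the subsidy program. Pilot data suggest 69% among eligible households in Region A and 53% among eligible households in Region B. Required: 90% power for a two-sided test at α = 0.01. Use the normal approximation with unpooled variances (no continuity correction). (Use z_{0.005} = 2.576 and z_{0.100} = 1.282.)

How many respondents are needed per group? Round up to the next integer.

n = 270 per group

n = (z_{α/2} + z_β)² · [p₁(1−p₁) + p₂(1−p₂)] / (p₁ − p₂)²
  = (2.576 + 1.282)² · (0.69·0.31 + 0.53·0.47) / (0.16)²
  = (3.858)² · (0.2139 + 0.2491) / 0.0256
  = 14.8842 · 0.4630 / 0.0256
  = 269.19
Round up → n = 270 per group.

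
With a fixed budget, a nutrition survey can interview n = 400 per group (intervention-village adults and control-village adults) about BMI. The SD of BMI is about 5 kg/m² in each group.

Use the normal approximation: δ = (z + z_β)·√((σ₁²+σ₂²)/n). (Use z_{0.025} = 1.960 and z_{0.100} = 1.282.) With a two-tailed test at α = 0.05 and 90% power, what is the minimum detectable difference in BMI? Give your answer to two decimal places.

Minimum detectable difference ≈ 1.15 kg/m²

δ = (z_{α/2} + z_β) · √((σ₁²+σ₂²)/n)
  = (1.960 + 1.282) · √(50/400)
  = 3.242 · √0.125
  = 3.242 · 0.3536
  = 1.1462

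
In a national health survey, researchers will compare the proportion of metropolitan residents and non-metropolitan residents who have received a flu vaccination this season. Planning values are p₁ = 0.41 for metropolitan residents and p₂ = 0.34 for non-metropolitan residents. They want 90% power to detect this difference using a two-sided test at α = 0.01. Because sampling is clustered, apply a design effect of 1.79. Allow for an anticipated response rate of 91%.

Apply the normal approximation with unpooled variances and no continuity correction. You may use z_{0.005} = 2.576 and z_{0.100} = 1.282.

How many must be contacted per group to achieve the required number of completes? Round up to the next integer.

n = 2787 per group

n = (z_{α/2} + z_β)² · [p₁(1−p₁) + p₂(1−p₂)] / (p₁ − p₂)²
  = (2.576 + 1.282)² · (0.41·0.59 + 0.34·0.66) / (0.07)²
  = (3.858)² · (0.2419 + 0.2244) / 0.0049
  = 14.8842 · 0.4663 / 0.0049
  = 1416.43
Design effect: 1.79 × 1416.43 = 2535.40.
Adjust for 91% response: 2535.40 / 0.91 = 2786.16.
Round up → n = 2787 per group.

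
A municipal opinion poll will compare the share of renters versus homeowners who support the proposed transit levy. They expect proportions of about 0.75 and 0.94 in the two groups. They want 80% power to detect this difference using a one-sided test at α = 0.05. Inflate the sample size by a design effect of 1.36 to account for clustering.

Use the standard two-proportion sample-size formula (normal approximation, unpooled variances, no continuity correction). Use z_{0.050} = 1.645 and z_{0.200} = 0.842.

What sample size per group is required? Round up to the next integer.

n = (z_α + z_β)² · [p₁(1−p₁) + p₂(1−p₂)] / (p₁ − p₂)²
  = (1.645 + 0.842)² · (0.75·0.25 + 0.94·0.06) / (-0.19)²
  = (2.487)² · (0.1875 + 0.0564) / 0.0361
  = 6.1852 · 0.2439 / 0.0361
  = 41.79
Design effect: 1.36 × 41.79 = 56.83.
Round up → n = 57 per group.

n = 57 per group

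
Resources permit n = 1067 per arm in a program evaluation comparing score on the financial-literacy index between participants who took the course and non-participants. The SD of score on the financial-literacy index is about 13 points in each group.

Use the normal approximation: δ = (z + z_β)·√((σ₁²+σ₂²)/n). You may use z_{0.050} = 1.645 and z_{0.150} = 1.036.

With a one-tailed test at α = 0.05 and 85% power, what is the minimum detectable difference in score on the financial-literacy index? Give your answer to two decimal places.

Minimum detectable difference ≈ 1.51 points

δ = (z_α + z_β) · √((σ₁²+σ₂²)/n)
  = (1.645 + 1.036) · √(338/1067)
  = 2.681 · √0.31678
  = 2.681 · 0.5628
  = 1.5089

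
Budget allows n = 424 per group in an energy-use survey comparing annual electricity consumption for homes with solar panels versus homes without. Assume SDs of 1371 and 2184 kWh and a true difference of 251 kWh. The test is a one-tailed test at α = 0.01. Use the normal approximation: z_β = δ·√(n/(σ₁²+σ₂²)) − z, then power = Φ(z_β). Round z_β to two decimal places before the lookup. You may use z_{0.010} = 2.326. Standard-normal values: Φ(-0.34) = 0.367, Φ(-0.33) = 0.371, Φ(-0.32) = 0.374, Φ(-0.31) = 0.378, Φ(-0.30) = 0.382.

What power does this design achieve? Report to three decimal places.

Power ≈ 0.374

z_β = δ·√(n/(σ₁²+σ₂²)) − z_α
    = 251 · √(424/6649497) − 2.326
    = 251 · 0.00799 − 2.326
    = 2.0043 − 2.326 = -0.3217 → -0.32
Power = Φ(-0.32) = 0.374.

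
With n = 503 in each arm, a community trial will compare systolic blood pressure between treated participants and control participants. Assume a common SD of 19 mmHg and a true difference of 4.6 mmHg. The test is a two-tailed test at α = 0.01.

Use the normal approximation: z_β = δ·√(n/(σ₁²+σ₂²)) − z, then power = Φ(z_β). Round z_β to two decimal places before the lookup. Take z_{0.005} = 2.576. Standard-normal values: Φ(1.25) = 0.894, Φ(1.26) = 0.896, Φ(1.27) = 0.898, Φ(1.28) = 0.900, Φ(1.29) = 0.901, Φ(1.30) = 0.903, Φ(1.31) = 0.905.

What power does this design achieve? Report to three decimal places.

z_β = δ·√(n/(σ₁²+σ₂²)) − z_{α/2}
    = 4.6 · √(503/722) − 2.576
    = 4.6 · 0.83467 − 2.576
    = 3.8395 − 2.576 = 1.2635 → 1.26
Power = Φ(1.26) = 0.896.

Power ≈ 0.896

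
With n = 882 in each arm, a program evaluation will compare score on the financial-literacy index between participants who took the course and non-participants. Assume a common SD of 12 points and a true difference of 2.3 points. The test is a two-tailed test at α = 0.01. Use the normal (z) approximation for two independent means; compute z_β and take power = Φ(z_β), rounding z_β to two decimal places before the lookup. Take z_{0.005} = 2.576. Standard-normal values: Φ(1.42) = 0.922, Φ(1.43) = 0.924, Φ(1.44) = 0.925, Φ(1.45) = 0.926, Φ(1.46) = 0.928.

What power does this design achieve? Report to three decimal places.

z_β = δ·√(n/(σ₁²+σ₂²)) − z_{α/2}
    = 2.3 · √(882/288) − 2.576
    = 2.3 · 1.75000 − 2.576
    = 4.0250 − 2.576 = 1.4490 → 1.45
Power = Φ(1.45) = 0.926.

Power ≈ 0.926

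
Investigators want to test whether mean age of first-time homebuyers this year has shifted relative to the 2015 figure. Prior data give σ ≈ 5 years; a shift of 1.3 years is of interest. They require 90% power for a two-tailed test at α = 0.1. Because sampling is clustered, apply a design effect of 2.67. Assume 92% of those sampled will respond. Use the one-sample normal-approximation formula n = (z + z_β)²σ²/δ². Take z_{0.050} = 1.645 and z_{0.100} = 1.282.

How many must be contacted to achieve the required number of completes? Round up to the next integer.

n = 368

n = (z_{α/2} + z_β)² · σ² / δ²
  = (1.645 + 1.282)² · 5² / 1.3²
  = 8.5673 · 25 / 1.69
  = 126.74
Design effect: 2.67 × 126.74 = 338.38.
Adjust for 92% response: 338.38 / 0.92 = 367.81.
Round up → n = 368.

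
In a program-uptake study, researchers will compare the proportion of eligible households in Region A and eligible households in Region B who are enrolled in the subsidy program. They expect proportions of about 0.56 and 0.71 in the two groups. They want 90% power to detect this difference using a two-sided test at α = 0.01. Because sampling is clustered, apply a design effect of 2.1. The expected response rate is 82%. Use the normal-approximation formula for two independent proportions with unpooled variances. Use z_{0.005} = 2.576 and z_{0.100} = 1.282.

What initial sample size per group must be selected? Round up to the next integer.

n = (z_{α/2} + z_β)² · [p₁(1−p₁) + p₂(1−p₂)] / (p₁ − p₂)²
  = (2.576 + 1.282)² · (0.56·0.44 + 0.71·0.29) / (-0.15)²
  = (3.858)² · (0.2464 + 0.2059) / 0.0225
  = 14.8842 · 0.4523 / 0.0225
  = 299.20
Design effect: 2.1 × 299.20 = 628.33.
Adjust for 82% response: 628.33 / 0.82 = 766.26.
Round up → n = 767 per group.

n = 767 per group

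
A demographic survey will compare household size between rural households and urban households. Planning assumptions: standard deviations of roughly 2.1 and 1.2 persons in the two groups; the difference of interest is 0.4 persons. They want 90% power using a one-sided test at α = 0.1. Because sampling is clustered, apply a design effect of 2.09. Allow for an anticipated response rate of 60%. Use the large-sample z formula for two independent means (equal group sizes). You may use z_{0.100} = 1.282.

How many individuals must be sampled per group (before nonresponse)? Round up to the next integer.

n = 838 per group

n = (z_α + z_β)² · (σ₁² + σ₂²) / δ²
  = (1.282 + 1.282)² · (2.1² + 1.2² = 5.85) / 0.4²
  = 6.5741 · 5.85 / 0.16
  = 240.37
Design effect: 2.09 × 240.37 = 502.36.
Adjust for 60% response: 502.36 / 0.60 = 837.27.
Round up → n = 838 per group.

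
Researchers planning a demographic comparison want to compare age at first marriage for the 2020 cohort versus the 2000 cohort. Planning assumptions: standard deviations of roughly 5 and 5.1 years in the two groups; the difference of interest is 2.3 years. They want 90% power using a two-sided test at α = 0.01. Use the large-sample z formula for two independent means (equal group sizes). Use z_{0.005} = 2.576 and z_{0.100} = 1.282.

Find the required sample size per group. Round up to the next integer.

n = (z_{α/2} + z_β)² · (σ₁² + σ₂²) / δ²
  = (2.576 + 1.282)² · (5² + 5.1² = 51.01) / 2.3²
  = 14.8842 · 51.01 / 5.29
  = 143.52
Round up → n = 144 per group.

n = 144 per group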